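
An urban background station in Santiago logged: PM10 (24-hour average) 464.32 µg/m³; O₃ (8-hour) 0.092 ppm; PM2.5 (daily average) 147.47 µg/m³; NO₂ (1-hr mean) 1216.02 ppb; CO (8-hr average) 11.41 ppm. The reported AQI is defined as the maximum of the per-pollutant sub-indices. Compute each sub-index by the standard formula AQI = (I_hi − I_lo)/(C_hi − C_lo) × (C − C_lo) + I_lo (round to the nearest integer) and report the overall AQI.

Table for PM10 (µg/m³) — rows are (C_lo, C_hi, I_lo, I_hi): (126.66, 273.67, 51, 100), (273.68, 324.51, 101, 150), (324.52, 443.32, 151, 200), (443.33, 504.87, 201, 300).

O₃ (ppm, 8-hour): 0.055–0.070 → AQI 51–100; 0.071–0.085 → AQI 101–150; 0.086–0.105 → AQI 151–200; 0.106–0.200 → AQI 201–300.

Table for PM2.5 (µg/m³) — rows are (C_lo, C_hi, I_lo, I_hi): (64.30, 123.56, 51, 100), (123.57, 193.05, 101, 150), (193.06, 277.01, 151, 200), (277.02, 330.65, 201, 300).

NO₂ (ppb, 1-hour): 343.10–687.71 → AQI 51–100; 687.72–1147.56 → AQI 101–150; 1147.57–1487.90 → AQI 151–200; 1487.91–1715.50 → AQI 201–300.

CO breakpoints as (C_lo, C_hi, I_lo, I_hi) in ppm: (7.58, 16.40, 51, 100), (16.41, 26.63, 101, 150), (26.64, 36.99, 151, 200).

PM10: 464.32 lies in 443.33–504.87, so I_lo=201, I_hi=300, C_lo=443.33, C_hi=504.87.
(300−201)/(504.87−443.33) × (464.32−443.33) + 201 = 99/61.54 × 20.99 + 201 ≈ 234.77 → 235.
O₃: row 0.086–0.105 (AQI 151–200). (200−151)·(0.092−0.086)/(0.105−0.086) + 151 = 49·0.006/0.019 + 151 ≈ 166.47 → 166.
PM2.5 147.47: bracket 123.57–193.05 → index 101–150; slope 49/69.48, offset 23.90.
AQI = 101 + 49/69.48·23.90 ≈ 117.86 ⇒ 118.
NO₂: 1216.02 ∈ [1147.57, 1487.90] ↔ index [151, 200].
151 + (1216.02−1147.57)·(200−151)/(1487.90−1147.57) = 151 + 68.45·49/340.33 ≈ 160.86, so AQI = 161.
CO: 11.41 lies in 7.58–16.40, so I_lo=51, I_hi=100, C_lo=7.58, C_hi=16.40.
(100−51)/(16.40−7.58) × (11.41−7.58) + 51 = 49/8.82 × 3.83 + 51 ≈ 72.28 → 72.
Sub-indices: PM10→235, O₃→166, PM2.5→118, NO₂→161, CO→72. Overall AQI = max = 235; dominant pollutant is PM10.
AQI 235: Very Unhealthy.

235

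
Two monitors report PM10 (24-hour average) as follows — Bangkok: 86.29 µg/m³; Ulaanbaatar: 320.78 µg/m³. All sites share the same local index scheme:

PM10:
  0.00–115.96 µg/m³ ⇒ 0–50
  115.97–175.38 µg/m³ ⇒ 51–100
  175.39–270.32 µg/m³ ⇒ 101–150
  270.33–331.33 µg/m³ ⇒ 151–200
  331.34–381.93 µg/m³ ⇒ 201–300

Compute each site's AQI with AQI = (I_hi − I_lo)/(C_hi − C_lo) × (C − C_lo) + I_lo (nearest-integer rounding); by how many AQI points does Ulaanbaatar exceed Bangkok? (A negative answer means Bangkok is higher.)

155

Bangkok: 86.29 lies in 0.00–115.96, so I_lo=0, I_hi=50, C_lo=0.00, C_hi=115.96.
(50−0)/(115.96−0.00) × (86.29−0.00) + 0 = 50/115.96 × 86.29 + 0 ≈ 37.21 → 37.
Ulaanbaatar: 320.78 ∈ [270.33, 331.33] ↔ index [151, 200].
151 + (320.78−270.33)·(200−151)/(331.33−270.33) = 151 + 50.45·49/61.00 ≈ 191.53, so AQI = 192.
AQIs: Bangkok=37, Ulaanbaatar=192. Ulaanbaatar (192) − Bangkok (37) = 155.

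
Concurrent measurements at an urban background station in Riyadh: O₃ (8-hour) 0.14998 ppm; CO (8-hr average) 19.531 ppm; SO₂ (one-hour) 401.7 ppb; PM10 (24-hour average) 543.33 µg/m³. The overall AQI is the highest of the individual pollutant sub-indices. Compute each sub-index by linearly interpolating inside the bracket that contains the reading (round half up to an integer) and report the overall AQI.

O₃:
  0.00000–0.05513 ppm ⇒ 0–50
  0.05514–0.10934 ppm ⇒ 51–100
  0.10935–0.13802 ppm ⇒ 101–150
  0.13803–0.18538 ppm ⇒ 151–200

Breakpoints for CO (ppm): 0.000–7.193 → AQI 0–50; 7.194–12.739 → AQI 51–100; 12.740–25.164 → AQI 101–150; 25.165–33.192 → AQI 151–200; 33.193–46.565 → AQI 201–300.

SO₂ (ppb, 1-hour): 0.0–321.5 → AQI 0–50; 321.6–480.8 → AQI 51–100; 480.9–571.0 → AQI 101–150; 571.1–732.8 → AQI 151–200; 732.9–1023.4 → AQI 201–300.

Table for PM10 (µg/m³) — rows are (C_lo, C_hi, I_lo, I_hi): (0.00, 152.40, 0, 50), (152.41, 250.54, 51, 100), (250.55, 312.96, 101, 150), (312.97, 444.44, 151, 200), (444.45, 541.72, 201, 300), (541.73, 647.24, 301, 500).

O₃: row 0.13803–0.18538 (AQI 151–200). (200−151)·(0.14998−0.13803)/(0.18538−0.13803) + 151 = 49·0.01195/0.04735 + 151 ≈ 163.37 → 163.
CO 19.531: bracket 12.740–25.164 → index 101–150; slope 49/12.424, offset 6.791.
AQI = 101 + 49/12.424·6.791 ≈ 127.78 ⇒ 128.
SO₂: row 321.6–480.8 (AQI 51–100). (100−51)·(401.7−321.6)/(480.8−321.6) + 51 = 49·80.1/159.2 + 51 ≈ 75.65 → 76.
PM10: row 541.73–647.24 (AQI 301–500). (500−301)·(543.33−541.73)/(647.24−541.73) + 301 = 199·1.60/105.51 + 301 ≈ 304.02 → 304.
Sub-indices: O₃→163, CO→128, SO₂→76, PM10→304. Overall AQI = max = 304; dominant pollutant is PM10.

304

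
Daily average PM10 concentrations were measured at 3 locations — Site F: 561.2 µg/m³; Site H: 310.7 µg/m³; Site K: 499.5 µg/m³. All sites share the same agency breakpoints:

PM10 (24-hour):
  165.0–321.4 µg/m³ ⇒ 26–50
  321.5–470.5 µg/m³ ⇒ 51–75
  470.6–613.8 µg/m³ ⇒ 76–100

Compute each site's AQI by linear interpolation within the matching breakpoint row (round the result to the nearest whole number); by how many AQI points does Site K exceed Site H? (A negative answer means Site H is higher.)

33

Site F 561.2: bracket 470.6–613.8 → index 76–100; slope 24/143.2, offset 90.6.
AQI = 76 + 24/143.2·90.6 ≈ 91.18 ⇒ 91.
Site H: 310.7 lies in 165.0–321.4, so I_lo=26, I_hi=50, C_lo=165.0, C_hi=321.4.
(50−26)/(321.4−165.0) × (310.7−165.0) + 26 = 24/156.4 × 145.7 + 26 ≈ 48.36 → 48.
Site K 499.5: bracket 470.6–613.8 → index 76–100; slope 24/143.2, offset 28.9.
AQI = 76 + 24/143.2·28.9 ≈ 80.84 ⇒ 81.
AQIs: Site F=91, Site H=48, Site K=81. Site K (81) − Site H (48) = 33.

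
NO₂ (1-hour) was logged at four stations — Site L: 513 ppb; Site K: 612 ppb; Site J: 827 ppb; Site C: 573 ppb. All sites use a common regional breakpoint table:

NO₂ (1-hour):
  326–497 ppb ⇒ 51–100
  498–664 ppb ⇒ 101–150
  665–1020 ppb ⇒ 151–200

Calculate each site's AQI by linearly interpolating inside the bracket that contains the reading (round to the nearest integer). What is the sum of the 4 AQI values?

Site L 513: bracket 498–664 → index 101–150; slope 49/166, offset 15.
AQI = 101 + 49/166·15 ≈ 105.43 ⇒ 105.
Site K: row 498–664 (AQI 101–150). (150−101)·(612−498)/(664−498) + 101 = 49·114/166 + 101 ≈ 134.65 → 135.
Site J: row 665–1020 (AQI 151–200). (200−151)·(827−665)/(1020−665) + 151 = 49·162/355 + 151 ≈ 173.36 → 173.
Site C: row 498–664 (AQI 101–150). (150−101)·(573−498)/(664−498) + 101 = 49·75/166 + 101 ≈ 123.14 → 123.
AQIs: Site L=105, Site K=135, Site J=173, Site C=123. Sum = 105 + 135 + 173 + 123 = 536.

536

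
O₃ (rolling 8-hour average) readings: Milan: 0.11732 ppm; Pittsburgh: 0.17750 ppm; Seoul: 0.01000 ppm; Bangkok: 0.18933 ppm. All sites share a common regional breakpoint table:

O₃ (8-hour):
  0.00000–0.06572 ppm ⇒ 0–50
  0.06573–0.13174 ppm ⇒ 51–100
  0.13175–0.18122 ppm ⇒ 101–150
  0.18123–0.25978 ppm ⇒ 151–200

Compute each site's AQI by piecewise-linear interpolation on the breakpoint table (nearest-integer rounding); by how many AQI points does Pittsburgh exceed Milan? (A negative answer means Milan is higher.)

57

Milan: 0.11732 lies in 0.06573–0.13174, so I_lo=51, I_hi=100, C_lo=0.06573, C_hi=0.13174.
(100−51)/(0.13174−0.06573) × (0.11732−0.06573) + 51 = 49/0.06601 × 0.05159 + 51 ≈ 89.30 → 89.
Pittsburgh: row 0.13175–0.18122 (AQI 101–150). (150−101)·(0.17750−0.13175)/(0.18122−0.13175) + 101 = 49·0.04575/0.04947 + 101 ≈ 146.32 → 146.
Seoul: row 0.00000–0.06572 (AQI 0–50). (50−0)·(0.01000−0.00000)/(0.06572−0.00000) + 0 = 50·0.01000/0.06572 + 0 ≈ 7.61 → 8.
Bangkok 0.18933: bracket 0.18123–0.25978 → index 151–200; slope 49/0.07855, offset 0.00810.
AQI = 151 + 49/0.07855·0.00810 ≈ 156.05 ⇒ 156.
AQIs: Milan=89, Pittsburgh=146, Seoul=8, Bangkok=156. Pittsburgh (146) − Milan (89) = 57.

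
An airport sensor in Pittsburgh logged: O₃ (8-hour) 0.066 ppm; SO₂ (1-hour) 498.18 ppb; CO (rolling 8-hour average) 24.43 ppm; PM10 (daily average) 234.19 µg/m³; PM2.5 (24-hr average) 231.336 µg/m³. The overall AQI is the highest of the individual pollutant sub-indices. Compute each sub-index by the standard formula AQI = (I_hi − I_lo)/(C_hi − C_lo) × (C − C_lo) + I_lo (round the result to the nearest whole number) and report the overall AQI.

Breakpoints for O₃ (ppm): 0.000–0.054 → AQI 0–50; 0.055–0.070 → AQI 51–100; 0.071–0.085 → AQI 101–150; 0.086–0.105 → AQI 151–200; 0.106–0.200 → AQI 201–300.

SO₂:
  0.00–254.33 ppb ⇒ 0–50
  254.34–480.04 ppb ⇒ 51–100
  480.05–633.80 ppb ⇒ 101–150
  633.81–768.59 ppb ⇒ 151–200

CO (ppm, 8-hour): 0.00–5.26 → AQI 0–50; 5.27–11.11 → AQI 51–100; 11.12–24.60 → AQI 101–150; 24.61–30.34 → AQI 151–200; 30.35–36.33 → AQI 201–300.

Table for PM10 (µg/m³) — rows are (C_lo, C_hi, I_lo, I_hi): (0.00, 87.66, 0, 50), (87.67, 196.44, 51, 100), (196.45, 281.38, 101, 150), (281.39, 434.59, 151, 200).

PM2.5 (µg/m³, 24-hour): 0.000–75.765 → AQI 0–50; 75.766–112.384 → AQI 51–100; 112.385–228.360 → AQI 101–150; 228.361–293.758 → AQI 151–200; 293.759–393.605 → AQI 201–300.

153

O₃: 0.066 ∈ [0.055, 0.070] ↔ index [51, 100].
51 + (0.066−0.055)·(100−51)/(0.070−0.055) = 51 + 0.011·49/0.015 ≈ 86.93, so AQI = 87.
SO₂: row 480.05–633.80 (AQI 101–150). (150−101)·(498.18−480.05)/(633.80−480.05) + 101 = 49·18.13/153.75 + 101 ≈ 106.78 → 107.
CO: 24.43 ∈ [11.12, 24.60] ↔ index [101, 150].
101 + (24.43−11.12)·(150−101)/(24.60−11.12) = 101 + 13.31·49/13.48 ≈ 149.38, so AQI = 149.
PM10 234.19: bracket 196.45–281.38 → index 101–150; slope 49/84.93, offset 37.74.
AQI = 101 + 49/84.93·37.74 ≈ 122.77 ⇒ 123.
PM2.5 231.336: bracket 228.361–293.758 → index 151–200; slope 49/65.397, offset 2.975.
AQI = 151 + 49/65.397·2.975 ≈ 153.23 ⇒ 153.
Sub-indices: O₃→87, SO₂→107, CO→149, PM10→123, PM2.5→153. Overall AQI = max = 153; dominant pollutant is PM2.5.
AQI 153: Unhealthy.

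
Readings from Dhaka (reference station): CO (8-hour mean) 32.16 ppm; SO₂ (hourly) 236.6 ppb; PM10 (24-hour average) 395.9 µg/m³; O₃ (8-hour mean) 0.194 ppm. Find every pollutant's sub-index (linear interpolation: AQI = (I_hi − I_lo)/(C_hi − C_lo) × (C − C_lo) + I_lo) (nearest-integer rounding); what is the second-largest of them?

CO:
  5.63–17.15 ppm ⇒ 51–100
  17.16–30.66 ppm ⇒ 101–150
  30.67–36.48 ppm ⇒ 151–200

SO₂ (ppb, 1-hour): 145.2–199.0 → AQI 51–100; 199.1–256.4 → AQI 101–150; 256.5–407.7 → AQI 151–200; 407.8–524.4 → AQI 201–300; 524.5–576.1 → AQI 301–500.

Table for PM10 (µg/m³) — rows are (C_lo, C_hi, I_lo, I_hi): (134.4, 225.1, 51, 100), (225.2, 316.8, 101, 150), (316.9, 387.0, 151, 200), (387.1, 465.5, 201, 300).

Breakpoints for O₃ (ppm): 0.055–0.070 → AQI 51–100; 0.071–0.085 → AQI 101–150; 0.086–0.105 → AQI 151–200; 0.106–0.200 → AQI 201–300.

212

CO: 32.16 lies in 30.67–36.48, so I_lo=151, I_hi=200, C_lo=30.67, C_hi=36.48.
(200−151)/(36.48−30.67) × (32.16−30.67) + 151 = 49/5.81 × 1.49 + 151 ≈ 163.57 → 164.
SO₂: 236.6 lies in 199.1–256.4, so I_lo=101, I_hi=150, C_lo=199.1, C_hi=256.4.
(150−101)/(256.4−199.1) × (236.6−199.1) + 101 = 49/57.3 × 37.5 + 101 ≈ 133.07 → 133.
PM10: 395.9 ∈ [387.1, 465.5] ↔ index [201, 300].
201 + (395.9−387.1)·(300−201)/(465.5−387.1) = 201 + 8.8·99/78.4 ≈ 212.11, so AQI = 212.
O₃ 0.194: bracket 0.106–0.200 → index 201–300; slope 99/0.094, offset 0.088.
AQI = 201 + 99/0.094·0.088 ≈ 293.68 ⇒ 294.
Sub-indices: CO→164, SO₂→133, PM10→212, O₃→294. Ranked high→low: 294, 212, 164, 133. Second-highest sub-index = 212.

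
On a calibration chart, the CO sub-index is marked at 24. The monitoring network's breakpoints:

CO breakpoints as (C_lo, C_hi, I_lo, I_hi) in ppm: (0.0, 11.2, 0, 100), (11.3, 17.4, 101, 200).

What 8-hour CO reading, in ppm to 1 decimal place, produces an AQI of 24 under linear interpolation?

2.7

AQI 24 lies in the 0–100 band, which corresponds to 0.0–11.2 ppm.
C = 0.0 + (24−0)×(11.2−0.0)/(100−0) = 0.0 + 24×11.2/100 ≈ 2.688 ppm → 2.7 ppm to 1 dp.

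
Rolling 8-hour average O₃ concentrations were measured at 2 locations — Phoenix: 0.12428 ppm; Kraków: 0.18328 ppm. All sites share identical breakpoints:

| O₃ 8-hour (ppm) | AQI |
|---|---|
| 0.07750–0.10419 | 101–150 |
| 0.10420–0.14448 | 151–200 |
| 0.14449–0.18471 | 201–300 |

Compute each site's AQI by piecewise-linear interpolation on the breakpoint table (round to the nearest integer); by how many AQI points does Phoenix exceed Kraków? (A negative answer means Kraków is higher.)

Phoenix: 0.12428 ∈ [0.10420, 0.14448] ↔ index [151, 200].
151 + (0.12428−0.10420)·(200−151)/(0.14448−0.10420) = 151 + 0.02008·49/0.04028 ≈ 175.43, so AQI = 175.
Kraków: row 0.14449–0.18471 (AQI 201–300). (300−201)·(0.18328−0.14449)/(0.18471−0.14449) + 201 = 99·0.03879/0.04022 + 201 ≈ 296.48 → 296.
AQIs: Phoenix=175, Kraków=296. Phoenix (175) − Kraków (296) = -121.

-121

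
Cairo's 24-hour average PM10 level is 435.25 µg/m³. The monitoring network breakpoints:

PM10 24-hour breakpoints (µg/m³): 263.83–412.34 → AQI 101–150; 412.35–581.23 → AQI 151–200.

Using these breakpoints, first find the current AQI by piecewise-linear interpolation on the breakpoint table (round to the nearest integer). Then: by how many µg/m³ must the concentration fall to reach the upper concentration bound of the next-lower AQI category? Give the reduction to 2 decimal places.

PM10: 435.25 lies in 412.35–581.23, so I_lo=151, I_hi=200, C_lo=412.35, C_hi=581.23.
(200−151)/(581.23−412.35) × (435.25−412.35) + 151 = 49/168.88 × 22.90 + 151 ≈ 157.64 → 158.
Current AQI 158 is in the Unhealthy range (151–200). The next-lower category tops out at AQI 150, whose upper concentration bound is 412.34 µg/m³.
Reduction needed = 435.25 − 412.34 = 22.91 µg/m³.

22.91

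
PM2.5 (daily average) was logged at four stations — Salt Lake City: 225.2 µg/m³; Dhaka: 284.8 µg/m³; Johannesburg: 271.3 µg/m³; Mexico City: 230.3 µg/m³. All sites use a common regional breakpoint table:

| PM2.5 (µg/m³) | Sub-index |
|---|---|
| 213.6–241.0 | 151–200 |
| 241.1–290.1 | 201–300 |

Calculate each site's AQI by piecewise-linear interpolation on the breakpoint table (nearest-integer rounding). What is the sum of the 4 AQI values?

Salt Lake City: 225.2 ∈ [213.6, 241.0] ↔ index [151, 200].
151 + (225.2−213.6)·(200−151)/(241.0−213.6) = 151 + 11.6·49/27.4 ≈ 171.74, so AQI = 172.
Dhaka: 284.8 ∈ [241.1, 290.1] ↔ index [201, 300].
201 + (284.8−241.1)·(300−201)/(290.1−241.1) = 201 + 43.7·99/49.0 ≈ 289.29, so AQI = 289.
Johannesburg: 271.3 lies in 241.1–290.1, so I_lo=201, I_hi=300, C_lo=241.1, C_hi=290.1.
(300−201)/(290.1−241.1) × (271.3−241.1) + 201 = 99/49.0 × 30.2 + 201 ≈ 262.02 → 262.
Mexico City 230.3: bracket 213.6–241.0 → index 151–200; slope 49/27.4, offset 16.7.
AQI = 151 + 49/27.4·16.7 ≈ 180.86 ⇒ 181.
AQIs: Salt Lake City=172, Dhaka=289, Johannesburg=262, Mexico City=181. Sum = 172 + 289 + 262 + 181 = 904.

904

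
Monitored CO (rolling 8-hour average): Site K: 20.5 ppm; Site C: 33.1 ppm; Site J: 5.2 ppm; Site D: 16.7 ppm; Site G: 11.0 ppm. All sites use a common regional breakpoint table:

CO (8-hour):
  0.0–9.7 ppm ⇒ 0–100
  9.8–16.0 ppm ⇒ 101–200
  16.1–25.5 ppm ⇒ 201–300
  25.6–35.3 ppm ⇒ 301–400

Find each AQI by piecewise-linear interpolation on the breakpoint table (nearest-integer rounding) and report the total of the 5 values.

1006

Site K: 20.5 lies in 16.1–25.5, so I_lo=201, I_hi=300, C_lo=16.1, C_hi=25.5.
(300−201)/(25.5−16.1) × (20.5−16.1) + 201 = 99/9.4 × 4.4 + 201 ≈ 247.34 → 247.
Site C: 33.1 ∈ [25.6, 35.3] ↔ index [301, 400].
301 + (33.1−25.6)·(400−301)/(35.3−25.6) = 301 + 7.5·99/9.7 ≈ 377.55, so AQI = 378.
Site J: 5.2 ∈ [0.0, 9.7] ↔ index [0, 100].
0 + (5.2−0.0)·(100−0)/(9.7−0.0) = 0 + 5.2·100/9.7 ≈ 53.61, so AQI = 54.
Site D: 16.7 ∈ [16.1, 25.5] ↔ index [201, 300].
201 + (16.7−16.1)·(300−201)/(25.5−16.1) = 201 + 0.6·99/9.4 ≈ 207.32, so AQI = 207.
Site G: 11.0 lies in 9.8–16.0, so I_lo=101, I_hi=200, C_lo=9.8, C_hi=16.0.
(200−101)/(16.0−9.8) × (11.0−9.8) + 101 = 99/6.2 × 1.2 + 101 ≈ 120.16 → 120.
AQIs: Site K=247, Site C=378, Site J=54, Site D=207, Site G=120. Sum = 247 + 378 + 54 + 207 + 120 = 1006.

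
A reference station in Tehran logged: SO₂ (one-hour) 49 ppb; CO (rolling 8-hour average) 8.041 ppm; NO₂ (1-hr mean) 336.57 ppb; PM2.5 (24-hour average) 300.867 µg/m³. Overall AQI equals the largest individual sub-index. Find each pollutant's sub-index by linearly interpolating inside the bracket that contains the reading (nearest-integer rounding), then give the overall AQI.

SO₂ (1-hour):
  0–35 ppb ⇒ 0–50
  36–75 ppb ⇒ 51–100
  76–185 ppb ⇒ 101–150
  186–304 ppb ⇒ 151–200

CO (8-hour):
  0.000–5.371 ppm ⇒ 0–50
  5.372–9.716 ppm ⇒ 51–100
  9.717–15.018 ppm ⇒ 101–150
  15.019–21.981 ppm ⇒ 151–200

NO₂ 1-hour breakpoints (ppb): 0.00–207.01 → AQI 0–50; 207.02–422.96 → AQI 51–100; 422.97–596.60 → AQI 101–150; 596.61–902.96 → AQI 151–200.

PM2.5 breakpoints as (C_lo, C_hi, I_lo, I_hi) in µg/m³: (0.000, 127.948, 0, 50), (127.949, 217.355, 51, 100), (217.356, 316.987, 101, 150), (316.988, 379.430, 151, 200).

SO₂: 49 ∈ [36, 75] ↔ index [51, 100].
51 + (49−36)·(100−51)/(75−36) = 51 + 13·49/39 ≈ 67.33, so AQI = 67.
CO: row 5.372–9.716 (AQI 51–100). (100−51)·(8.041−5.372)/(9.716−5.372) + 51 = 49·2.669/4.344 + 51 ≈ 81.11 → 81.
NO₂: row 207.02–422.96 (AQI 51–100). (100−51)·(336.57−207.02)/(422.96−207.02) + 51 = 49·129.55/215.94 + 51 ≈ 80.40 → 80.
PM2.5: row 217.356–316.987 (AQI 101–150). (150−101)·(300.867−217.356)/(316.987−217.356) + 101 = 49·83.511/99.631 + 101 ≈ 142.07 → 142.
Sub-indices: SO₂→67, CO→81, NO₂→80, PM2.5→142. Overall AQI = max = 142; dominant pollutant is PM2.5.

142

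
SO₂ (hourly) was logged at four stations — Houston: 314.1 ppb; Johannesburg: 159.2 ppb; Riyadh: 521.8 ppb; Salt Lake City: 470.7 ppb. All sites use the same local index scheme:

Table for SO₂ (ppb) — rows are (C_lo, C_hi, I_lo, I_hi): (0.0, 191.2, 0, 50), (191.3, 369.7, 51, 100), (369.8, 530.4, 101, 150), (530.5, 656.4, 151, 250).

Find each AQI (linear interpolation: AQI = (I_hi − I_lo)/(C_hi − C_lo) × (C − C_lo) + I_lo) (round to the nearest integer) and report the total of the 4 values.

Houston 314.1: bracket 191.3–369.7 → index 51–100; slope 49/178.4, offset 122.8.
AQI = 51 + 49/178.4·122.8 ≈ 84.73 ⇒ 85.
Johannesburg 159.2: bracket 0.0–191.2 → index 0–50; slope 50/191.2, offset 159.2.
AQI = 0 + 50/191.2·159.2 ≈ 41.63 ⇒ 42.
Riyadh: 521.8 lies in 369.8–530.4, so I_lo=101, I_hi=150, C_lo=369.8, C_hi=530.4.
(150−101)/(530.4−369.8) × (521.8−369.8) + 101 = 49/160.6 × 152.0 + 101 ≈ 147.38 → 147.
Salt Lake City 470.7: bracket 369.8–530.4 → index 101–150; slope 49/160.6, offset 100.9.
AQI = 101 + 49/160.6·100.9 ≈ 131.79 ⇒ 132.
AQIs: Houston=85, Johannesburg=42, Riyadh=147, Salt Lake City=132. Sum = 85 + 42 + 147 + 132 = 406.

406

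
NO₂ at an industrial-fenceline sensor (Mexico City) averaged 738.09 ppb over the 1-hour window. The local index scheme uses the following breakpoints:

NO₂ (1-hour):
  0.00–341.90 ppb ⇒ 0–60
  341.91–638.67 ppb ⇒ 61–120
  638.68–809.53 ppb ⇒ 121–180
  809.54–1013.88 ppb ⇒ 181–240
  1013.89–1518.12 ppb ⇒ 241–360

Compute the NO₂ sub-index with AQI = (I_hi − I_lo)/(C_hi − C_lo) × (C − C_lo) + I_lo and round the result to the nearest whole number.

NO₂: 738.09 lies in 638.68–809.53, so I_lo=121, I_hi=180, C_lo=638.68, C_hi=809.53.
(180−121)/(809.53−638.68) × (738.09−638.68) + 121 = 59/170.85 × 99.41 + 121 ≈ 155.33 → 155.

155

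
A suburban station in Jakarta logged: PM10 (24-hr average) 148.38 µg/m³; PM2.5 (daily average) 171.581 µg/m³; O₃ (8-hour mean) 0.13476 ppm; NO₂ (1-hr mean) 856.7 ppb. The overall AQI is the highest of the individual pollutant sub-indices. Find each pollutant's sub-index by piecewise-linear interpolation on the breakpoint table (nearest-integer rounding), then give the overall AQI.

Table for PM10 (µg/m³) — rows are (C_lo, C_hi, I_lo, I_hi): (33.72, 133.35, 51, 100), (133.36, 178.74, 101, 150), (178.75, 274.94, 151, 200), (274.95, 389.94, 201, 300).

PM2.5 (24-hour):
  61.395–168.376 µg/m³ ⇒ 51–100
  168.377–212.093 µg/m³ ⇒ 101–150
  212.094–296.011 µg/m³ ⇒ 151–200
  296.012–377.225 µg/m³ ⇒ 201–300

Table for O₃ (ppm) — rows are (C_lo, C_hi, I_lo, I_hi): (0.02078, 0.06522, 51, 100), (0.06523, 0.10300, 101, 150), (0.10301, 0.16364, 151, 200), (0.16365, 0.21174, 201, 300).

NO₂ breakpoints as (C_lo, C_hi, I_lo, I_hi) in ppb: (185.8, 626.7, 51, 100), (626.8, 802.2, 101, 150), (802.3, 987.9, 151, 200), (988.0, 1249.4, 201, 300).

PM10: 148.38 ∈ [133.36, 178.74] ↔ index [101, 150].
101 + (148.38−133.36)·(150−101)/(178.74−133.36) = 101 + 15.02·49/45.38 ≈ 117.22, so AQI = 117.
PM2.5: row 168.377–212.093 (AQI 101–150). (150−101)·(171.581−168.377)/(212.093−168.377) + 101 = 49·3.204/43.716 + 101 ≈ 104.59 → 105.
O₃ 0.13476: bracket 0.10301–0.16364 → index 151–200; slope 49/0.06063, offset 0.03175.
AQI = 151 + 49/0.06063·0.03175 ≈ 176.66 ⇒ 177.
NO₂: 856.7 ∈ [802.3, 987.9] ↔ index [151, 200].
151 + (856.7−802.3)·(200−151)/(987.9−802.3) = 151 + 54.4·49/185.6 ≈ 165.36, so AQI = 165.
Sub-indices: PM10→117, PM2.5→105, O₃→177, NO₂→165. Overall AQI = max = 177; dominant pollutant is O₃.

177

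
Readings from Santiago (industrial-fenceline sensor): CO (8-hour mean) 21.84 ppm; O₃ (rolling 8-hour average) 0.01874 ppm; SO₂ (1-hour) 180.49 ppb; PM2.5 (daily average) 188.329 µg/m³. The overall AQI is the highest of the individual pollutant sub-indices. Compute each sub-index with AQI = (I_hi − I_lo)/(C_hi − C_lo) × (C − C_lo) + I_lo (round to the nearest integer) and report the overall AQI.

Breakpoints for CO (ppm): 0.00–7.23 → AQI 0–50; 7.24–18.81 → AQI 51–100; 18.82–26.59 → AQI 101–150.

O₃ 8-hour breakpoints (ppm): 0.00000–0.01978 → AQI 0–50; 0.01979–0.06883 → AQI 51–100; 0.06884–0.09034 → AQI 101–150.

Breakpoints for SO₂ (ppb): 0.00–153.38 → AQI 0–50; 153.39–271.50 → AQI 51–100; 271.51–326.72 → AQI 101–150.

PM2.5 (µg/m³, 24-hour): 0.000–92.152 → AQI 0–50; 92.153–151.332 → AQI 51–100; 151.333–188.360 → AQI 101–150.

CO: 21.84 ∈ [18.82, 26.59] ↔ index [101, 150].
101 + (21.84−18.82)·(150−101)/(26.59−18.82) = 101 + 3.02·49/7.77 ≈ 120.05, so AQI = 120.
O₃: row 0.00000–0.01978 (AQI 0–50). (50−0)·(0.01874−0.00000)/(0.01978−0.00000) + 0 = 50·0.01874/0.01978 + 0 ≈ 47.37 → 47.
SO₂: row 153.39–271.50 (AQI 51–100). (100−51)·(180.49−153.39)/(271.50−153.39) + 51 = 49·27.10/118.11 + 51 ≈ 62.24 → 62.
PM2.5: 188.329 ∈ [151.333, 188.360] ↔ index [101, 150].
101 + (188.329−151.333)·(150−101)/(188.360−151.333) = 101 + 36.996·49/37.027 ≈ 149.96, so AQI = 150.
Sub-indices: CO→120, O₃→47, SO₂→62, PM2.5→150. Overall AQI = max = 150; dominant pollutant is PM2.5.

150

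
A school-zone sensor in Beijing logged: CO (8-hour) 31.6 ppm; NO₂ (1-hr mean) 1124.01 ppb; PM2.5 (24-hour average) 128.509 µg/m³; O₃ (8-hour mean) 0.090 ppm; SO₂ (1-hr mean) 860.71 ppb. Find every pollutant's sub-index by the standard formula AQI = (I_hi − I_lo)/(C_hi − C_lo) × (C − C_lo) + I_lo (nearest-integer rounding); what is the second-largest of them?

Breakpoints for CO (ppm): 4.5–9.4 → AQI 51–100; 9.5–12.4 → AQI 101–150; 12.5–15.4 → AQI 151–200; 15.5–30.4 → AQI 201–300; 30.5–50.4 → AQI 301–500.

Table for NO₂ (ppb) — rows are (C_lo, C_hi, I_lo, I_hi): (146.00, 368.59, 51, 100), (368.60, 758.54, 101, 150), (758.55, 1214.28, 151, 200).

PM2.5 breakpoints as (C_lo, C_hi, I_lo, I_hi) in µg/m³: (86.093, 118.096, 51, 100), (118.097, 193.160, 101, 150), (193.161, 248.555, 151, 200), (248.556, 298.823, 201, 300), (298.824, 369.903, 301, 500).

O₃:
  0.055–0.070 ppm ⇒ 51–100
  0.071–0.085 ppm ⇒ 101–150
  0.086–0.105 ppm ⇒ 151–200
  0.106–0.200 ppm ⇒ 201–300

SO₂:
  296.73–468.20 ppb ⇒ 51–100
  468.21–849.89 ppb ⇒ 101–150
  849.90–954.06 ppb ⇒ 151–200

190

CO: 31.6 ∈ [30.5, 50.4] ↔ index [301, 500].
301 + (31.6−30.5)·(500−301)/(50.4−30.5) = 301 + 1.1·199/19.9 ≈ 312.00, so AQI = 312.
NO₂: row 758.55–1214.28 (AQI 151–200). (200−151)·(1124.01−758.55)/(1214.28−758.55) + 151 = 49·365.46/455.73 + 151 ≈ 190.29 → 190.
PM2.5: row 118.097–193.160 (AQI 101–150). (150−101)·(128.509−118.097)/(193.160−118.097) + 101 = 49·10.412/75.063 + 101 ≈ 107.80 → 108.
O₃ 0.090: bracket 0.086–0.105 → index 151–200; slope 49/0.019, offset 0.004.
AQI = 151 + 49/0.019·0.004 ≈ 161.32 ⇒ 161.
SO₂: 860.71 ∈ [849.90, 954.06] ↔ index [151, 200].
151 + (860.71−849.90)·(200−151)/(954.06−849.90) = 151 + 10.81·49/104.16 ≈ 156.09, so AQI = 156.
Sub-indices: CO→312, NO₂→190, PM2.5→108, O₃→161, SO₂→156. Ranked high→low: 312, 190, 161, 156, 108. Second-highest sub-index = 190.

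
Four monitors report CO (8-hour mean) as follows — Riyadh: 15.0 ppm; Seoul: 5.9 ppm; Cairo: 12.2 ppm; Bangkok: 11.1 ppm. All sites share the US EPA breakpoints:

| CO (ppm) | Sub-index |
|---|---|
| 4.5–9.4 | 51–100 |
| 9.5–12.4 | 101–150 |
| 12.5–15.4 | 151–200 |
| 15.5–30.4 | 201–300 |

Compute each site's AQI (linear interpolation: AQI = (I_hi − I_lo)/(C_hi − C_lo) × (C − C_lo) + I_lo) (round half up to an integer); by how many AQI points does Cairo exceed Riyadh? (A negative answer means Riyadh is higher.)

-46

Riyadh: 15.0 ∈ [12.5, 15.4] ↔ index [151, 200].
151 + (15.0−12.5)·(200−151)/(15.4−12.5) = 151 + 2.5·49/2.9 ≈ 193.24, so AQI = 193.
Seoul: 5.9 ∈ [4.5, 9.4] ↔ index [51, 100].
51 + (5.9−4.5)·(100−51)/(9.4−4.5) = 51 + 1.4·49/4.9 ≈ 65.00, so AQI = 65.
Cairo: row 9.5–12.4 (AQI 101–150). (150−101)·(12.2−9.5)/(12.4−9.5) + 101 = 49·2.7/2.9 + 101 ≈ 146.62 → 147.
Bangkok 11.1: bracket 9.5–12.4 → index 101–150; slope 49/2.9, offset 1.6.
AQI = 101 + 49/2.9·1.6 ≈ 128.03 ⇒ 128.
AQIs: Riyadh=193, Seoul=65, Cairo=147, Bangkok=128. Cairo (147) − Riyadh (193) = -46.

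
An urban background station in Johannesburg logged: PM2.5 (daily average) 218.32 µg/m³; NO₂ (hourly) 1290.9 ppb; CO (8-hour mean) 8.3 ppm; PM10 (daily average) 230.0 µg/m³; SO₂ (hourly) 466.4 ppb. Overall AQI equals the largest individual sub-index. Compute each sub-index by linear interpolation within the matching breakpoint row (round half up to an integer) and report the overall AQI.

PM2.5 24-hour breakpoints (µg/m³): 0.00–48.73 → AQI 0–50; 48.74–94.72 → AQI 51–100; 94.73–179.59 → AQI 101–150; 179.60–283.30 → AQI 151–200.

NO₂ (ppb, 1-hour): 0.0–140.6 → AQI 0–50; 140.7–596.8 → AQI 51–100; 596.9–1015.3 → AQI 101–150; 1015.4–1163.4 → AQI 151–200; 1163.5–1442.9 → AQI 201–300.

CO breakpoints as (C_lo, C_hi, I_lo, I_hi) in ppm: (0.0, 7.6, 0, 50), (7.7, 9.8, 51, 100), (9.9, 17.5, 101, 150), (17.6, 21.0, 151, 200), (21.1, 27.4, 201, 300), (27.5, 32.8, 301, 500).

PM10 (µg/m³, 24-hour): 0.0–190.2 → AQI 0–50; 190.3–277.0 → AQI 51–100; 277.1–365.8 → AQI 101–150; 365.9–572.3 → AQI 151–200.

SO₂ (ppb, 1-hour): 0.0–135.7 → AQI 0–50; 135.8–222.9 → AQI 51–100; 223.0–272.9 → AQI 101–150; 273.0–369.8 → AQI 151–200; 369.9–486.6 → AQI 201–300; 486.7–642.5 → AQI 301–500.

PM2.5: row 179.60–283.30 (AQI 151–200). (200−151)·(218.32−179.60)/(283.30−179.60) + 151 = 49·38.72/103.70 + 151 ≈ 169.30 → 169.
NO₂: row 1163.5–1442.9 (AQI 201–300). (300−201)·(1290.9−1163.5)/(1442.9−1163.5) + 201 = 99·127.4/279.4 + 201 ≈ 246.14 → 246.
CO: row 7.7–9.8 (AQI 51–100). (100−51)·(8.3−7.7)/(9.8−7.7) + 51 = 49·0.6/2.1 + 51 ≈ 65.00 → 65.
PM10: 230.0 lies in 190.3–277.0, so I_lo=51, I_hi=100, C_lo=190.3, C_hi=277.0.
(100−51)/(277.0−190.3) × (230.0−190.3) + 51 = 49/86.7 × 39.7 + 51 ≈ 73.44 → 73.
SO₂: 466.4 lies in 369.9–486.6, so I_lo=201, I_hi=300, C_lo=369.9, C_hi=486.6.
(300−201)/(486.6−369.9) × (466.4−369.9) + 201 = 99/116.7 × 96.5 + 201 ≈ 282.86 → 283.
Sub-indices: PM2.5→169, NO₂→246, CO→65, PM10→73, SO₂→283. Overall AQI = max = 283; dominant pollutant is SO₂.

283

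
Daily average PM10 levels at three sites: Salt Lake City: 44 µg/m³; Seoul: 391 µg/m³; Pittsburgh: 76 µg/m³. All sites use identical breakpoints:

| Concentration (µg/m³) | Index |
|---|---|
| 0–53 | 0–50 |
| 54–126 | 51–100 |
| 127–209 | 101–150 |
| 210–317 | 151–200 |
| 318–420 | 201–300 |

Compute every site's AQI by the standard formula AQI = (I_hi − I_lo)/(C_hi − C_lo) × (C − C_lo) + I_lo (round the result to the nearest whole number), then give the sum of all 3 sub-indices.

380

Salt Lake City: 44 ∈ [0, 53] ↔ index [0, 50].
0 + (44−0)·(50−0)/(53−0) = 0 + 44·50/53 ≈ 41.51, so AQI = 42.
Seoul: 391 lies in 318–420, so I_lo=201, I_hi=300, C_lo=318, C_hi=420.
(300−201)/(420−318) × (391−318) + 201 = 99/102 × 73 + 201 ≈ 271.85 → 272.
Pittsburgh: 76 lies in 54–126, so I_lo=51, I_hi=100, C_lo=54, C_hi=126.
(100−51)/(126−54) × (76−54) + 51 = 49/72 × 22 + 51 ≈ 65.97 → 66.
AQIs: Salt Lake City=42, Seoul=272, Pittsburgh=66. Sum = 42 + 272 + 66 = 380.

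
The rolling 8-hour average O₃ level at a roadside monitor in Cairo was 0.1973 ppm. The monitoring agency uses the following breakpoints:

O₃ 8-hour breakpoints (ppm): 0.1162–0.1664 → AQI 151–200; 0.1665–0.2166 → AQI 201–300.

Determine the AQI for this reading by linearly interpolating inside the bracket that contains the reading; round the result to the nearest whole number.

262

O₃: 0.1973 lies in 0.1665–0.2166, so I_lo=201, I_hi=300, C_lo=0.1665, C_hi=0.2166.
(300−201)/(0.2166−0.1665) × (0.1973−0.1665) + 201 = 99/0.0501 × 0.0308 + 201 ≈ 261.86 → 262.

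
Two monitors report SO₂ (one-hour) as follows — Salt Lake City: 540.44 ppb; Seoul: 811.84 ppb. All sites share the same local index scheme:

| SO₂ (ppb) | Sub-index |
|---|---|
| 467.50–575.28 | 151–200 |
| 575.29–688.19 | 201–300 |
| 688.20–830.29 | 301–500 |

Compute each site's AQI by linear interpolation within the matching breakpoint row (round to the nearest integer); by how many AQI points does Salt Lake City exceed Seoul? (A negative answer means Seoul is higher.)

-290

Salt Lake City: row 467.50–575.28 (AQI 151–200). (200−151)·(540.44−467.50)/(575.28−467.50) + 151 = 49·72.94/107.78 + 151 ≈ 184.16 → 184.
Seoul 811.84: bracket 688.20–830.29 → index 301–500; slope 199/142.09, offset 123.64.
AQI = 301 + 199/142.09·123.64 ≈ 474.16 ⇒ 474.
AQIs: Salt Lake City=184, Seoul=474. Salt Lake City (184) − Seoul (474) = -290.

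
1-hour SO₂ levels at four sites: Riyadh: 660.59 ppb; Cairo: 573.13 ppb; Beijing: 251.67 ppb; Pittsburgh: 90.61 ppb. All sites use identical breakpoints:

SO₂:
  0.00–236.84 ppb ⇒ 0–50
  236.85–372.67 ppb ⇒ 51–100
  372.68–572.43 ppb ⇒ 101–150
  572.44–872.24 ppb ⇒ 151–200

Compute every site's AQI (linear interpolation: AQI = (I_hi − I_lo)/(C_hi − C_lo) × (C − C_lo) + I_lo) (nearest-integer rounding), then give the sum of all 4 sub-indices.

391

Riyadh: row 572.44–872.24 (AQI 151–200). (200−151)·(660.59−572.44)/(872.24−572.44) + 151 = 49·88.15/299.80 + 151 ≈ 165.41 → 165.
Cairo: 573.13 ∈ [572.44, 872.24] ↔ index [151, 200].
151 + (573.13−572.44)·(200−151)/(872.24−572.44) = 151 + 0.69·49/299.80 ≈ 151.11, so AQI = 151.
Beijing: 251.67 ∈ [236.85, 372.67] ↔ index [51, 100].
51 + (251.67−236.85)·(100−51)/(372.67−236.85) = 51 + 14.82·49/135.82 ≈ 56.35, so AQI = 56.
Pittsburgh 90.61: bracket 0.00–236.84 → index 0–50; slope 50/236.84, offset 90.61.
AQI = 0 + 50/236.84·90.61 ≈ 19.13 ⇒ 19.
AQIs: Riyadh=165, Cairo=151, Beijing=56, Pittsburgh=19. Sum = 165 + 151 + 56 + 19 = 391.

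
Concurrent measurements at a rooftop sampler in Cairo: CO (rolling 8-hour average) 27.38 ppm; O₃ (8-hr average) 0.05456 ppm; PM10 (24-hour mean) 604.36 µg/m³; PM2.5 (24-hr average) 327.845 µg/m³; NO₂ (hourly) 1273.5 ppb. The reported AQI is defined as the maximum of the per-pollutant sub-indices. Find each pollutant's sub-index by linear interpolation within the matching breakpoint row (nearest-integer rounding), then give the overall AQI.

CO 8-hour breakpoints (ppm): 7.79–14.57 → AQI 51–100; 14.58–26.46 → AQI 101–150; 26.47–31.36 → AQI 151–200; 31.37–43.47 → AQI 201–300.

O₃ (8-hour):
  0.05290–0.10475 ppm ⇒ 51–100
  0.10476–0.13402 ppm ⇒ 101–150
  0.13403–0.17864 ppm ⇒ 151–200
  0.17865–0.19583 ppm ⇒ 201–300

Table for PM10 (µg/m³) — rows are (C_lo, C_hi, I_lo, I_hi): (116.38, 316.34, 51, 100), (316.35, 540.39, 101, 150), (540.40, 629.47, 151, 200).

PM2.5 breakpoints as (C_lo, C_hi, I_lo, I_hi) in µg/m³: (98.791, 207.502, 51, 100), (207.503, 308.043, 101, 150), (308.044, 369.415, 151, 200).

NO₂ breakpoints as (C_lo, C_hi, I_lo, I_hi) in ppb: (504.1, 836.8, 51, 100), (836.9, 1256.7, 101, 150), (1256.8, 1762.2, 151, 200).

186

CO: 27.38 lies in 26.47–31.36, so I_lo=151, I_hi=200, C_lo=26.47, C_hi=31.36.
(200−151)/(31.36−26.47) × (27.38−26.47) + 151 = 49/4.89 × 0.91 + 151 ≈ 160.12 → 160.
O₃: 0.05456 ∈ [0.05290, 0.10475] ↔ index [51, 100].
51 + (0.05456−0.05290)·(100−51)/(0.10475−0.05290) = 51 + 0.00166·49/0.05185 ≈ 52.57, so AQI = 53.
PM10: 604.36 lies in 540.40–629.47, so I_lo=151, I_hi=200, C_lo=540.40, C_hi=629.47.
(200−151)/(629.47−540.40) × (604.36−540.40) + 151 = 49/89.07 × 63.96 + 151 ≈ 186.19 → 186.
PM2.5: row 308.044–369.415 (AQI 151–200). (200−151)·(327.845−308.044)/(369.415−308.044) + 151 = 49·19.801/61.371 + 151 ≈ 166.81 → 167.
NO₂: row 1256.8–1762.2 (AQI 151–200). (200−151)·(1273.5−1256.8)/(1762.2−1256.8) + 151 = 49·16.7/505.4 + 151 ≈ 152.62 → 153.
Sub-indices: CO→160, O₃→53, PM10→186, PM2.5→167, NO₂→153. Overall AQI = max = 186; dominant pollutant is PM10.
AQI 186: Unhealthy.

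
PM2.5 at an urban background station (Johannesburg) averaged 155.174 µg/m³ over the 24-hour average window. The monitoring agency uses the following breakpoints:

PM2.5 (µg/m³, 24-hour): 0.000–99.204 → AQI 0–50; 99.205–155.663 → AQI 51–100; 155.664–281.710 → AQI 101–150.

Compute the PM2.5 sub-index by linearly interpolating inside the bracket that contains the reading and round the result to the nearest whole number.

PM2.5: row 99.205–155.663 (AQI 51–100). (100−51)·(155.174−99.205)/(155.663−99.205) + 51 = 49·55.969/56.458 + 51 ≈ 99.58 → 100.

100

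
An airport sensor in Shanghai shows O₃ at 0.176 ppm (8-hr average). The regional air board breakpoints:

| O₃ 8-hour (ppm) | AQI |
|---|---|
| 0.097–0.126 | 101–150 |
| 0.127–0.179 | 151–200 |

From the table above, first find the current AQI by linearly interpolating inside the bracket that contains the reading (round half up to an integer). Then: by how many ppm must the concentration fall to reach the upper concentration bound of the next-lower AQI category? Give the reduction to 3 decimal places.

O₃: 0.176 ∈ [0.127, 0.179] ↔ index [151, 200].
151 + (0.176−0.127)·(200−151)/(0.179−0.127) = 151 + 0.049·49/0.052 ≈ 197.17, so AQI = 197.
Current AQI 197 is in the Unhealthy range (151–200). The next-lower category tops out at AQI 150, whose upper concentration bound is 0.126 ppm.
Reduction needed = 0.176 − 0.126 = 0.050 ppm.

0.050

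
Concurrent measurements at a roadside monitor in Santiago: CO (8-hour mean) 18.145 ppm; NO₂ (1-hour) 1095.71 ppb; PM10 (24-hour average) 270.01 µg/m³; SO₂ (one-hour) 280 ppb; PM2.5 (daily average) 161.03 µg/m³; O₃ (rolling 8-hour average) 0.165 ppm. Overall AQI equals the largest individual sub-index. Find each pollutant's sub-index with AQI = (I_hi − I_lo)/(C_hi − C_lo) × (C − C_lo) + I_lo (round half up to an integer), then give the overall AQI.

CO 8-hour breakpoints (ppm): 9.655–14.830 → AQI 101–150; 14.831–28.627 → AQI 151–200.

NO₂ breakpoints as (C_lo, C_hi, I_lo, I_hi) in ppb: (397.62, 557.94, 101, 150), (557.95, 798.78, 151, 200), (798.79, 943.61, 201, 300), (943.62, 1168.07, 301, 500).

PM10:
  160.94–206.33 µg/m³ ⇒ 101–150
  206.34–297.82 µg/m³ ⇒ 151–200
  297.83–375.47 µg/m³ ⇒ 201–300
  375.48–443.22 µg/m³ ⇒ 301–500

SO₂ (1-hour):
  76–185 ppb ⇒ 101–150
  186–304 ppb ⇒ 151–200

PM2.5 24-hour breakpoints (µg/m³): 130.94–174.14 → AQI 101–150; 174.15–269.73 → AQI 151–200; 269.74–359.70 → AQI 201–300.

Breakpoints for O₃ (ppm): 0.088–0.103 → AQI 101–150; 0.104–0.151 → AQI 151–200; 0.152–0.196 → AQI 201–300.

CO: 18.145 lies in 14.831–28.627, so I_lo=151, I_hi=200, C_lo=14.831, C_hi=28.627.
(200−151)/(28.627−14.831) × (18.145−14.831) + 151 = 49/13.796 × 3.314 + 151 ≈ 162.77 → 163.
NO₂ 1095.71: bracket 943.62–1168.07 → index 301–500; slope 199/224.45, offset 152.09.
AQI = 301 + 199/224.45·152.09 ≈ 435.84 ⇒ 436.
PM10 270.01: bracket 206.34–297.82 → index 151–200; slope 49/91.48, offset 63.67.
AQI = 151 + 49/91.48·63.67 ≈ 185.10 ⇒ 185.
SO₂: row 186–304 (AQI 151–200). (200−151)·(280−186)/(304−186) + 151 = 49·94/118 + 151 ≈ 190.03 → 190.
PM2.5: 161.03 ∈ [130.94, 174.14] ↔ index [101, 150].
101 + (161.03−130.94)·(150−101)/(174.14−130.94) = 101 + 30.09·49/43.20 ≈ 135.13, so AQI = 135.
O₃: 0.165 ∈ [0.152, 0.196] ↔ index [201, 300].
201 + (0.165−0.152)·(300−201)/(0.196−0.152) = 201 + 0.013·99/0.044 ≈ 230.25, so AQI = 230.
Sub-indices: CO→163, NO₂→436, PM10→185, SO₂→190, PM2.5→135, O₃→230. Overall AQI = max = 436; dominant pollutant is NO₂.

436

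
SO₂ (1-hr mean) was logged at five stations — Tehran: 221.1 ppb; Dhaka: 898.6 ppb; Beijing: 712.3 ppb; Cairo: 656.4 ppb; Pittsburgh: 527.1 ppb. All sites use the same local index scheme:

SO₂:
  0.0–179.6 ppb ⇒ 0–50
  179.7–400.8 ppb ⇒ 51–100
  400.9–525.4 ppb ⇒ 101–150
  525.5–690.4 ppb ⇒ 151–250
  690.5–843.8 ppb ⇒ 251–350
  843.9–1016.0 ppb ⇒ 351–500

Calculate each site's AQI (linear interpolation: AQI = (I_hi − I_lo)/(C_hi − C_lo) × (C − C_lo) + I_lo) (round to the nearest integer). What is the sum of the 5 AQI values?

1105

Tehran: 221.1 ∈ [179.7, 400.8] ↔ index [51, 100].
51 + (221.1−179.7)·(100−51)/(400.8−179.7) = 51 + 41.4·49/221.1 ≈ 60.18, so AQI = 60.
Dhaka 898.6: bracket 843.9–1016.0 → index 351–500; slope 149/172.1, offset 54.7.
AQI = 351 + 149/172.1·54.7 ≈ 398.36 ⇒ 398.
Beijing: 712.3 lies in 690.5–843.8, so I_lo=251, I_hi=350, C_lo=690.5, C_hi=843.8.
(350−251)/(843.8−690.5) × (712.3−690.5) + 251 = 99/153.3 × 21.8 + 251 ≈ 265.08 → 265.
Cairo: row 525.5–690.4 (AQI 151–250). (250−151)·(656.4−525.5)/(690.4−525.5) + 151 = 99·130.9/164.9 + 151 ≈ 229.59 → 230.
Pittsburgh: 527.1 lies in 525.5–690.4, so I_lo=151, I_hi=250, C_lo=525.5, C_hi=690.4.
(250−151)/(690.4−525.5) × (527.1−525.5) + 151 = 99/164.9 × 1.6 + 151 ≈ 151.96 → 152.
AQIs: Tehran=60, Dhaka=398, Beijing=265, Cairo=230, Pittsburgh=152. Sum = 60 + 398 + 265 + 230 + 152 = 1105.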